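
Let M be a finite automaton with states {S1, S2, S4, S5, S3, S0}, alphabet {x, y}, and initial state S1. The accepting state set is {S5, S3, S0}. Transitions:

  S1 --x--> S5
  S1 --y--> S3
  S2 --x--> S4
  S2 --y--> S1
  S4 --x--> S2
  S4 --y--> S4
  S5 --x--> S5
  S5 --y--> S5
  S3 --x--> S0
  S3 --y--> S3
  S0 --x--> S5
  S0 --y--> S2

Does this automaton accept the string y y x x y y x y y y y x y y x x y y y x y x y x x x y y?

Trace: S1 -y-> S3 -y-> S3 -x-> S0 -x-> S5 -y-> S5 -y-> S5 -x-> S5 -y-> S5 -y-> S5 -y-> S5 -y-> S5 -x-> S5 -y-> S5 -y-> S5 -x-> S5 -x-> S5 -y-> S5 -y-> S5 -y-> S5 -x-> S5 -y-> S5 -x-> S5 -y-> S5 -x-> S5 -x-> S5 -x-> S5 -y-> S5 -y-> S5
End state S5 is accepting.

Yes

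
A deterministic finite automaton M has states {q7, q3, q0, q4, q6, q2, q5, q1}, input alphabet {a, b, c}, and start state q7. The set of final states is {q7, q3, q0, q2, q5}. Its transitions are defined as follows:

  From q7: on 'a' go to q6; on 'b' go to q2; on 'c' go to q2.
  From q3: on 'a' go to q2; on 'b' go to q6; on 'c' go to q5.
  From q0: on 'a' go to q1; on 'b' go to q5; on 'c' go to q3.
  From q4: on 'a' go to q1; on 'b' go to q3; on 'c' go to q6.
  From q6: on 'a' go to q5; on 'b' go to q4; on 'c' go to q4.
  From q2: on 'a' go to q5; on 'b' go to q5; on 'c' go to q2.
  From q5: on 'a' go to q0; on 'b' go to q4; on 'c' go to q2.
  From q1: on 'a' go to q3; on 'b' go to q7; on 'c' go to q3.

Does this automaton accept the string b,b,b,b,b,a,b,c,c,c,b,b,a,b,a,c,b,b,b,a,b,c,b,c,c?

Yes

Trace: q7 -b-> q2 -b-> q5 -b-> q4 -b-> q3 -b-> q6 -a-> q5 -b-> q4 -c-> q6 -c-> q4 -c-> q6 -b-> q4 -b-> q3 -a-> q2 -b-> q5 -a-> q0 -c-> q3 -b-> q6 -b-> q4 -b-> q3 -a-> q2 -b-> q5 -c-> q2 -b-> q5 -c-> q2 -c-> q2
End state q2 is accepting.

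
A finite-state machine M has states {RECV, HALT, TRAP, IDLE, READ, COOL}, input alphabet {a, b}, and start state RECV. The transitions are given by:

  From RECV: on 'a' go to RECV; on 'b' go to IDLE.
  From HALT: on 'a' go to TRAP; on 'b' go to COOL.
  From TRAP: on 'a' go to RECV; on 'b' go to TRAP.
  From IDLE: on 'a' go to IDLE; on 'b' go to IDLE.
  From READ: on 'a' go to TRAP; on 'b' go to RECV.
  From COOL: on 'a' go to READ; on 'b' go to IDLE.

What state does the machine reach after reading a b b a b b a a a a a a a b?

start at RECV
read 'a': RECV → RECV
read 'b': RECV → IDLE
read 'b': IDLE → IDLE
read 'a': IDLE → IDLE
read 'b': IDLE → IDLE
read 'b': IDLE → IDLE
read 'a': IDLE → IDLE
read 'a': IDLE → IDLE
read 'a': IDLE → IDLE
read 'a': IDLE → IDLE
read 'a': IDLE → IDLE
read 'a': IDLE → IDLE
read 'a': IDLE → IDLE
read 'b': IDLE → IDLE

IDLE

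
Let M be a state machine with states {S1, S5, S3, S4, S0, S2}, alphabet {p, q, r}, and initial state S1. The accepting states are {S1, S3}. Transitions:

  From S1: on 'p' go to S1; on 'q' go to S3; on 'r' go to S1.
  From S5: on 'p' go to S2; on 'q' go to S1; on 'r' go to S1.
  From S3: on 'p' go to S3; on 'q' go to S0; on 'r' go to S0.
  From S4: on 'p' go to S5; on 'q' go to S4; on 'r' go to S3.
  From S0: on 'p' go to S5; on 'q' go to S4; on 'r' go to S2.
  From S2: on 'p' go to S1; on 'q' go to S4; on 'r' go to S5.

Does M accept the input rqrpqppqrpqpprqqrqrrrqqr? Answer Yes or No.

S1 → S1 → S3 → S0 → S5 → S1 → S1 → S1 → S3 → S0 → S5 → S1 → S1 → S1 → S1 → S3 → S0 → S2 → S4 → S3 → S0 → S2 → S4 → S4 → S3
End state S3 is accepting.

Yes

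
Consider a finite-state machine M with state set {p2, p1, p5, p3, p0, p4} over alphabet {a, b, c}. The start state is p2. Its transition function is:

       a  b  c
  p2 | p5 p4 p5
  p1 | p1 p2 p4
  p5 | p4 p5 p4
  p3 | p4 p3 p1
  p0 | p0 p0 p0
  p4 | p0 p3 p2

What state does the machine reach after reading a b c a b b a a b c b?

Trace: p2 -a-> p5 -b-> p5 -c-> p4 -a-> p0 -b-> p0 -b-> p0 -a-> p0 -a-> p0 -b-> p0 -c-> p0 -b-> p0

p0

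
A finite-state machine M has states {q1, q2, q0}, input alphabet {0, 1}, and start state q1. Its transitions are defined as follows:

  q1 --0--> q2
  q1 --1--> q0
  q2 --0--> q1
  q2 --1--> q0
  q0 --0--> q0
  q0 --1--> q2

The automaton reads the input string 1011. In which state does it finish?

Trace: q1 -1-> q0 -0-> q0 -1-> q2 -1-> q0

q0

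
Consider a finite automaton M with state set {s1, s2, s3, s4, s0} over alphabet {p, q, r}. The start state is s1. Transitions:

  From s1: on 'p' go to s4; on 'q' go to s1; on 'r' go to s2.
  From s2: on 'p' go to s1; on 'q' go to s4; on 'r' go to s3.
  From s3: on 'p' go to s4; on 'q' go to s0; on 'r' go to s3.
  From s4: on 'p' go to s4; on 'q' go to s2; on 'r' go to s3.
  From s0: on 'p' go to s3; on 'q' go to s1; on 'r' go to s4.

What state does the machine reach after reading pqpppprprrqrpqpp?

s1 → s4 → s2 → s1 → s4 → s4 → s4 → s3 → s4 → s3 → s3 → s0 → s4 → s4 → s2 → s1 → s4

s4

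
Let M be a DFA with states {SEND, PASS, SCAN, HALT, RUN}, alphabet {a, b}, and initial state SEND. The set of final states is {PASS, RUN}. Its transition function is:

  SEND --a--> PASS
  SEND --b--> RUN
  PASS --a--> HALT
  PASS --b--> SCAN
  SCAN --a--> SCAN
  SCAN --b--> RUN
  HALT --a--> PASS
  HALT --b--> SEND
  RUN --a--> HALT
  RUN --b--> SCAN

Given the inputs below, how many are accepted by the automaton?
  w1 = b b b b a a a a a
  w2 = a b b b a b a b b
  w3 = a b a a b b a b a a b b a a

w1: SEND → RUN → SCAN → RUN → SCAN → SCAN → SCAN → SCAN → SCAN → SCAN  → end SCAN, rejected
w2: SEND → PASS → SCAN → RUN → SCAN → SCAN → RUN → HALT → SEND → RUN  → end RUN, accepted
w3: SEND → PASS → SCAN → SCAN → SCAN → RUN → SCAN → SCAN → RUN → HALT → PASS → SCAN → RUN → HALT → PASS  → end PASS, accepted

2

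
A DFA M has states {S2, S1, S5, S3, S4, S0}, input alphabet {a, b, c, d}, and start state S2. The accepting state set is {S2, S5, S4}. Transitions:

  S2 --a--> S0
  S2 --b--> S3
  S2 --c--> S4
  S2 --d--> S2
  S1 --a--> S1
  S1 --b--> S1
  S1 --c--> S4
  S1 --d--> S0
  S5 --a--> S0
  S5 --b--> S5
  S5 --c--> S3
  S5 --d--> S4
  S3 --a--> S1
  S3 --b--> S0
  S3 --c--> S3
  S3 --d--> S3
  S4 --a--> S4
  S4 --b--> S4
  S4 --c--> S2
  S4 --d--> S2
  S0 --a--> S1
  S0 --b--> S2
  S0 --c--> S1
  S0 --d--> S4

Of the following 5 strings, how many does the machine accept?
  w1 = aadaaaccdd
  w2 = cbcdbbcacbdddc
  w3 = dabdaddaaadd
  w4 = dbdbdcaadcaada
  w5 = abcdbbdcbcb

w1: Trace: S2 -a-> S0 -a-> S1 -d-> S0 -a-> S1 -a-> S1 -a-> S1 -c-> S4 -c-> S2 -d-> S2 -d-> S2  → end S2, accepted
w2: Trace: S2 -c-> S4 -b-> S4 -c-> S2 -d-> S2 -b-> S3 -b-> S0 -c-> S1 -a-> S1 -c-> S4 -b-> S4 -d-> S2 -d-> S2 -d-> S2 -c-> S4  → end S4, accepted
w3: Trace: S2 -d-> S2 -a-> S0 -b-> S2 -d-> S2 -a-> S0 -d-> S4 -d-> S2 -a-> S0 -a-> S1 -a-> S1 -d-> S0 -d-> S4  → end S4, accepted
w4: Trace: S2 -d-> S2 -b-> S3 -d-> S3 -b-> S0 -d-> S4 -c-> S2 -a-> S0 -a-> S1 -d-> S0 -c-> S1 -a-> S1 -a-> S1 -d-> S0 -a-> S1  → end S1, rejected
w5: Trace: S2 -a-> S0 -b-> S2 -c-> S4 -d-> S2 -b-> S3 -b-> S0 -d-> S4 -c-> S2 -b-> S3 -c-> S3 -b-> S0  → end S0, rejected

3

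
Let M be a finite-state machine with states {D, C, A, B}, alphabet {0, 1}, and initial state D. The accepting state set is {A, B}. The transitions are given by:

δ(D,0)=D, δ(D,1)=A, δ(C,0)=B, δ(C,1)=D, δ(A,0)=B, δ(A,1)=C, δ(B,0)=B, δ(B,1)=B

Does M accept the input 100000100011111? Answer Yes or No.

Yes

Trace: D -1-> A -0-> B -0-> B -0-> B -0-> B -0-> B -1-> B -0-> B -0-> B -0-> B -1-> B -1-> B -1-> B -1-> B -1-> B
End state B is accepting.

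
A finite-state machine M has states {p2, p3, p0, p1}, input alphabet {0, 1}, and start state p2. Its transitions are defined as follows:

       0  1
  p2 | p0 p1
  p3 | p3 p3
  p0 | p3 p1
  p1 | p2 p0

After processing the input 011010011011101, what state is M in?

p3

start at p2
read '0': p2 → p0
read '1': p0 → p1
read '1': p1 → p0
read '0': p0 → p3
read '1': p3 → p3
read '0': p3 → p3
read '0': p3 → p3
read '1': p3 → p3
read '1': p3 → p3
read '0': p3 → p3
read '1': p3 → p3
read '1': p3 → p3
read '1': p3 → p3
read '0': p3 → p3
read '1': p3 → p3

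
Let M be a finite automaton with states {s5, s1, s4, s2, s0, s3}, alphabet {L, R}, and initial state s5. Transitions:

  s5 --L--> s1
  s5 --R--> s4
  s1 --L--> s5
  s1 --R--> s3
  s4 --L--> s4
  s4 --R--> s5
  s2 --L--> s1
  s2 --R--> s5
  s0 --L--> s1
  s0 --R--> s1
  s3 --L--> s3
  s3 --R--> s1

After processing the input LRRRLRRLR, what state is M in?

s1

s5 → s1 → s3 → s1 → s3 → s3 → s1 → s3 → s3 → s1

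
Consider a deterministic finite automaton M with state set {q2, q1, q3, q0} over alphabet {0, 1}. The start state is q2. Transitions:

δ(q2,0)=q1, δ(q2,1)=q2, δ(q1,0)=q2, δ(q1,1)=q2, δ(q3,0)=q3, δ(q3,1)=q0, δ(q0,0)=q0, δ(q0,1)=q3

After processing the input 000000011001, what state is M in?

q2

q2 → q1 → q2 → q1 → q2 → q1 → q2 → q1 → q2 → q2 → q1 → q2 → q2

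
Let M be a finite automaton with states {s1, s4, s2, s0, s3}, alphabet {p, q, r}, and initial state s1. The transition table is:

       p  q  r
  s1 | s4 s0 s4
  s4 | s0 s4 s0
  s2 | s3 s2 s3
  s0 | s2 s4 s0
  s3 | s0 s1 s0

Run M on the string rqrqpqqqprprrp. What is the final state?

start at s1
read 'r': s1 → s4
read 'q': s4 → s4
read 'r': s4 → s0
read 'q': s0 → s4
read 'p': s4 → s0
read 'q': s0 → s4
read 'q': s4 → s4
read 'q': s4 → s4
read 'p': s4 → s0
read 'r': s0 → s0
read 'p': s0 → s2
read 'r': s2 → s3
read 'r': s3 → s0
read 'p': s0 → s2

s2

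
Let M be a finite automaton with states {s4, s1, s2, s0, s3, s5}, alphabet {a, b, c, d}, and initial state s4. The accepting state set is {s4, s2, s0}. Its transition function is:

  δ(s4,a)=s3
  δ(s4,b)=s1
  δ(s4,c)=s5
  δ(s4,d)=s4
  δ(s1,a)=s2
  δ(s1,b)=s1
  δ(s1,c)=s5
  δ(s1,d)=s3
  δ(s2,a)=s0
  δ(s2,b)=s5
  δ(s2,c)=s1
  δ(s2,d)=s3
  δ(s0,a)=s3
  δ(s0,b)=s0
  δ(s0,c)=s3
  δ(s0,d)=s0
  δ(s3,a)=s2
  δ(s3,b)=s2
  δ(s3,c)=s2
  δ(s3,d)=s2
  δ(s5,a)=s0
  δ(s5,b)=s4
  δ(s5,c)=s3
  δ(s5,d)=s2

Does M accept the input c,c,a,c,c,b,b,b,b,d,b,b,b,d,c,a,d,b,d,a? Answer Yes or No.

No

Trace: s4 -c-> s5 -c-> s3 -a-> s2 -c-> s1 -c-> s5 -b-> s4 -b-> s1 -b-> s1 -b-> s1 -d-> s3 -b-> s2 -b-> s5 -b-> s4 -d-> s4 -c-> s5 -a-> s0 -d-> s0 -b-> s0 -d-> s0 -a-> s3
End state s3 is not accepting.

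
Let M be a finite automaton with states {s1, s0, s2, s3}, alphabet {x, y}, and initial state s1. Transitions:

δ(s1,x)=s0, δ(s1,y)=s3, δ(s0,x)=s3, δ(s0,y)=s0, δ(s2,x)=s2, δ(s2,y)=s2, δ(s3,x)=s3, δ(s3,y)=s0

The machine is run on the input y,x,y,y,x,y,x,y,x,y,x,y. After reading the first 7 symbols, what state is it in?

start at s1
read 'y': s1 → s3
read 'x': s3 → s3
read 'y': s3 → s0
read 'y': s0 → s0
read 'x': s0 → s3
read 'y': s3 → s0
read 'x': s0 → s3
After 7 symbols: s3.

s3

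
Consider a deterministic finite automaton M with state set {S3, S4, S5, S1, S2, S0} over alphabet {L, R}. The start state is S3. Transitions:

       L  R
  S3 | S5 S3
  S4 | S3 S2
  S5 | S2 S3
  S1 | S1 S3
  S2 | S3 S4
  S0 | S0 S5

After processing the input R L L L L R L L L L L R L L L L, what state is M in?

S3

start at S3
read 'R': S3 → S3
read 'L': S3 → S5
read 'L': S5 → S2
read 'L': S2 → S3
read 'L': S3 → S5
read 'R': S5 → S3
read 'L': S3 → S5
read 'L': S5 → S2
read 'L': S2 → S3
read 'L': S3 → S5
read 'L': S5 → S2
read 'R': S2 → S4
read 'L': S4 → S3
read 'L': S3 → S5
read 'L': S5 → S2
read 'L': S2 → S3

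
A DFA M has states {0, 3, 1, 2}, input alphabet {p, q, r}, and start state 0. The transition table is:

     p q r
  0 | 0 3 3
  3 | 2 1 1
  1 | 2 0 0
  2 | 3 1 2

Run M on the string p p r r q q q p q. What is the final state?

1

Trace: 0 -p-> 0 -p-> 0 -r-> 3 -r-> 1 -q-> 0 -q-> 3 -q-> 1 -p-> 2 -q-> 1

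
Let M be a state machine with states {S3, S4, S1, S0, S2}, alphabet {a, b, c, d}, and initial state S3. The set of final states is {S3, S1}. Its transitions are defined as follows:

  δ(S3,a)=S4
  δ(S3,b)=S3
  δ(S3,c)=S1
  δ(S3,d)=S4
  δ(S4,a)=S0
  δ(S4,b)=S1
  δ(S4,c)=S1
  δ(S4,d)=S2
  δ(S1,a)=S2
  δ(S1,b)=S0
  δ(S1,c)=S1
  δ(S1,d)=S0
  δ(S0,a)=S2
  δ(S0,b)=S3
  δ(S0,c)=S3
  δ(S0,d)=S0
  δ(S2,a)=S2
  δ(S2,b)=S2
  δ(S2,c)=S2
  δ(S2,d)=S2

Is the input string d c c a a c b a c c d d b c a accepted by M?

No

Trace: S3 -d-> S4 -c-> S1 -c-> S1 -a-> S2 -a-> S2 -c-> S2 -b-> S2 -a-> S2 -c-> S2 -c-> S2 -d-> S2 -d-> S2 -b-> S2 -c-> S2 -a-> S2
End state S2 is not accepting.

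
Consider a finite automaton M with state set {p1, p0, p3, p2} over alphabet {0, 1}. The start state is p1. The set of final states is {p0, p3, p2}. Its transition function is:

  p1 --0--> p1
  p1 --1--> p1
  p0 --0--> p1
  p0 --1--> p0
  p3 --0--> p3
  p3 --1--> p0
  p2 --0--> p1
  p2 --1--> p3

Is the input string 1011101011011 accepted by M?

start at p1
read '1': p1 → p1
read '0': p1 → p1
read '1': p1 → p1
read '1': p1 → p1
read '1': p1 → p1
read '0': p1 → p1
read '1': p1 → p1
read '0': p1 → p1
read '1': p1 → p1
read '1': p1 → p1
read '0': p1 → p1
read '1': p1 → p1
read '1': p1 → p1
End state p1 is not accepting.

No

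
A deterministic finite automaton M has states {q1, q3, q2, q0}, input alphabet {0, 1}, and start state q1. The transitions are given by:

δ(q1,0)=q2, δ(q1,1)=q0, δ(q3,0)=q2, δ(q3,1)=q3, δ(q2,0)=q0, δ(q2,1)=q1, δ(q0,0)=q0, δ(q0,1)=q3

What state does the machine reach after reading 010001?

q3

q1 → q2 → q1 → q2 → q0 → q0 → q3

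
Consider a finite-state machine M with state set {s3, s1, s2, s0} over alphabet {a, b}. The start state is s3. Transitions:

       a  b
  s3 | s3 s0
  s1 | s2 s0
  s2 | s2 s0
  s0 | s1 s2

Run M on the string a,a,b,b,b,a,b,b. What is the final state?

Trace: s3 -a-> s3 -a-> s3 -b-> s0 -b-> s2 -b-> s0 -a-> s1 -b-> s0 -b-> s2

s2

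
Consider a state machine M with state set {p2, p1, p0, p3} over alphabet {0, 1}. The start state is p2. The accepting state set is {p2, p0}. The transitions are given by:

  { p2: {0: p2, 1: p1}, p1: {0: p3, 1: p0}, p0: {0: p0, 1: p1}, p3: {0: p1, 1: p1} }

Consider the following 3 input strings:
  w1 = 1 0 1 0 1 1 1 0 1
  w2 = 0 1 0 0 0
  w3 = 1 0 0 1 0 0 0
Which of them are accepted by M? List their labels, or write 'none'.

w3

w1: p2 → p1 → p3 → p1 → p3 → p1 → p0 → p1 → p3 → p1  → end p1, rejected
w2: p2 → p2 → p1 → p3 → p1 → p3  → end p3, rejected
w3: p2 → p1 → p3 → p1 → p0 → p0 → p0 → p0  → end p0, accepted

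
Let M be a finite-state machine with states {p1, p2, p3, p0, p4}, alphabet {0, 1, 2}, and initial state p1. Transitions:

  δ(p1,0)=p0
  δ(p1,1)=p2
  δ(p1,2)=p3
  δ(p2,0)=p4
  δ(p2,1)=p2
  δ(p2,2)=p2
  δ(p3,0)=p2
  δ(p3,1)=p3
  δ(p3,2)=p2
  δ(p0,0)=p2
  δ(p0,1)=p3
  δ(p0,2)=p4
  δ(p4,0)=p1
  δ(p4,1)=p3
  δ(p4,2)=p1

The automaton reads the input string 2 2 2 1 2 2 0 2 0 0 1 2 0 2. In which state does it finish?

start at p1
read '2': p1 → p3
read '2': p3 → p2
read '2': p2 → p2
read '1': p2 → p2
read '2': p2 → p2
read '2': p2 → p2
read '0': p2 → p4
read '2': p4 → p1
read '0': p1 → p0
read '0': p0 → p2
read '1': p2 → p2
read '2': p2 → p2
read '0': p2 → p4
read '2': p4 → p1

p1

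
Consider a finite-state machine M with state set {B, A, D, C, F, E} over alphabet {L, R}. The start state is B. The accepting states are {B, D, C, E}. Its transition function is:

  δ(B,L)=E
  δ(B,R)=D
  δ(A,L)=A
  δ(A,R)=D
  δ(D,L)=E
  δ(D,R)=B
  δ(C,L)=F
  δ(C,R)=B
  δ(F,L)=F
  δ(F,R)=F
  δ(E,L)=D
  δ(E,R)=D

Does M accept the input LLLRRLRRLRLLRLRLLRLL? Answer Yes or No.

Yes

Trace: B -L-> E -L-> D -L-> E -R-> D -R-> B -L-> E -R-> D -R-> B -L-> E -R-> D -L-> E -L-> D -R-> B -L-> E -R-> D -L-> E -L-> D -R-> B -L-> E -L-> D
End state D is accepting.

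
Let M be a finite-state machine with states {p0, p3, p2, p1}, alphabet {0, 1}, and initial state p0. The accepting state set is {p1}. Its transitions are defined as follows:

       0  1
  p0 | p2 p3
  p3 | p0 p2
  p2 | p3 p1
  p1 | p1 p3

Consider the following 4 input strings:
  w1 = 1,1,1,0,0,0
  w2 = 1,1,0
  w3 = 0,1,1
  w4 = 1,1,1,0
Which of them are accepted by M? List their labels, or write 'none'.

w1:
  start at p0
  read '1': p0 → p3
  read '1': p3 → p2
  read '1': p2 → p1
  read '0': p1 → p1
  read '0': p1 → p1
  read '0': p1 → p1
  end p1, accepted
w2:
  start at p0
  read '1': p0 → p3
  read '1': p3 → p2
  read '0': p2 → p3
  end p3, rejected
w3:
  start at p0
  read '0': p0 → p2
  read '1': p2 → p1
  read '1': p1 → p3
  end p3, rejected
w4:
  start at p0
  read '1': p0 → p3
  read '1': p3 → p2
  read '1': p2 → p1
  read '0': p1 → p1
  end p1, accepted

w1, w4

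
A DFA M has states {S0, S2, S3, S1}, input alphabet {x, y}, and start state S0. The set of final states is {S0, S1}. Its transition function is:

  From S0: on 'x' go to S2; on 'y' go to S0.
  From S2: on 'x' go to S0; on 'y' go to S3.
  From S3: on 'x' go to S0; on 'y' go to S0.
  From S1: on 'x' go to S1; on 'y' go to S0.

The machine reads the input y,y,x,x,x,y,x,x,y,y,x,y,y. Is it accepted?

S0 → S0 → S0 → S2 → S0 → S2 → S3 → S0 → S2 → S3 → S0 → S2 → S3 → S0
End state S0 is accepting.

Yes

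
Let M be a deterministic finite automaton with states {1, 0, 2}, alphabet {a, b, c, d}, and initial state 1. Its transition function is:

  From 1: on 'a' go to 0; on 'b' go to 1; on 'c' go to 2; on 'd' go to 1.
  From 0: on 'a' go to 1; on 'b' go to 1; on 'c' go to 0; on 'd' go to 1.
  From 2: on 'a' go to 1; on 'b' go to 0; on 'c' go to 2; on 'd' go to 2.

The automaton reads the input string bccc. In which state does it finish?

2

start at 1
read 'b': 1 → 1
read 'c': 1 → 2
read 'c': 2 → 2
read 'c': 2 → 2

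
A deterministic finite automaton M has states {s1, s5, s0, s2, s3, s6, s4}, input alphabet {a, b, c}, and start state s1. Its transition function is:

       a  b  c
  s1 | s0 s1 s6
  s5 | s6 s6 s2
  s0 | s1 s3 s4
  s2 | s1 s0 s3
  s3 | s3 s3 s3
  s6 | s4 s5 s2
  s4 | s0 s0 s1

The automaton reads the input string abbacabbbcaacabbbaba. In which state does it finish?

s3

s1 → s0 → s3 → s3 → s3 → s3 → s3 → s3 → s3 → s3 → s3 → s3 → s3 → s3 → s3 → s3 → s3 → s3 → s3 → s3 → s3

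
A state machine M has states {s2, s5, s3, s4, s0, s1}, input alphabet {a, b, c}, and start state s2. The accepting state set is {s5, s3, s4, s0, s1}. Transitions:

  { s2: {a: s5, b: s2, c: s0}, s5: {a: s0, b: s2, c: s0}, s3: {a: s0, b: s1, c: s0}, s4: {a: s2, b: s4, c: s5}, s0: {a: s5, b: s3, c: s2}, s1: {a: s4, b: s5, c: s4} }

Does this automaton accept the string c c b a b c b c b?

Yes

start at s2
read 'c': s2 → s0
read 'c': s0 → s2
read 'b': s2 → s2
read 'a': s2 → s5
read 'b': s5 → s2
read 'c': s2 → s0
read 'b': s0 → s3
read 'c': s3 → s0
read 'b': s0 → s3
End state s3 is accepting.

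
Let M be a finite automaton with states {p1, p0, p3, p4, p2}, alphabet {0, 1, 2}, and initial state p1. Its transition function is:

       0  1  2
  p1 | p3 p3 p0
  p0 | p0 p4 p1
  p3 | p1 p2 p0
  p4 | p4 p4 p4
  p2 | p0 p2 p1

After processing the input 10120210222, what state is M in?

p0

Trace: p1 -1-> p3 -0-> p1 -1-> p3 -2-> p0 -0-> p0 -2-> p1 -1-> p3 -0-> p1 -2-> p0 -2-> p1 -2-> p0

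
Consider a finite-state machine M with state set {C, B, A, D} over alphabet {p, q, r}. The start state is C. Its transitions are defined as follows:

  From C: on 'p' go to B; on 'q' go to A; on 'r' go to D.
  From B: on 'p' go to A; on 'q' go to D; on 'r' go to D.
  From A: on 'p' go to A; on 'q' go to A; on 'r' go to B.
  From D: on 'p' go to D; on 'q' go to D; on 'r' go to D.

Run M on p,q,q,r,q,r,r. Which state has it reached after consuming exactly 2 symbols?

D

start at C
read 'p': C → B
read 'q': B → D
After 2 symbols: D.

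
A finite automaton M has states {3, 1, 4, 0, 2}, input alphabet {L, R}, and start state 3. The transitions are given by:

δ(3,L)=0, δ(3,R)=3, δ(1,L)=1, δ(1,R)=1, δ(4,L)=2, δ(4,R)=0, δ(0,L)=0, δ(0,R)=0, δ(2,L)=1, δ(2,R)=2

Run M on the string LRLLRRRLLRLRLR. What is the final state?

0

Trace: 3 -L-> 0 -R-> 0 -L-> 0 -L-> 0 -R-> 0 -R-> 0 -R-> 0 -L-> 0 -L-> 0 -R-> 0 -L-> 0 -R-> 0 -L-> 0 -R-> 0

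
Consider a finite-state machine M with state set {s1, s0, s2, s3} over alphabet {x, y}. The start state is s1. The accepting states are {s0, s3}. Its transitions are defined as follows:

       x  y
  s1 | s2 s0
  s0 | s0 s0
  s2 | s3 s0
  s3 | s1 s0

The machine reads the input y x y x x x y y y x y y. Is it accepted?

Trace: s1 -y-> s0 -x-> s0 -y-> s0 -x-> s0 -x-> s0 -x-> s0 -y-> s0 -y-> s0 -y-> s0 -x-> s0 -y-> s0 -y-> s0
End state s0 is accepting.

Yes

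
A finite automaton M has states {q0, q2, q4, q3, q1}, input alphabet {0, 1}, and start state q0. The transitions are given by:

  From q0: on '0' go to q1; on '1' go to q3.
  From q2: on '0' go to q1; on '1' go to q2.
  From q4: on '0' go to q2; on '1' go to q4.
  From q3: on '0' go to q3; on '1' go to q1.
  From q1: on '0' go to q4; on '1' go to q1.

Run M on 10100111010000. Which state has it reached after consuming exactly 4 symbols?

q4

start at q0
read '1': q0 → q3
read '0': q3 → q3
read '1': q3 → q1
read '0': q1 → q4
After 4 symbols: q4.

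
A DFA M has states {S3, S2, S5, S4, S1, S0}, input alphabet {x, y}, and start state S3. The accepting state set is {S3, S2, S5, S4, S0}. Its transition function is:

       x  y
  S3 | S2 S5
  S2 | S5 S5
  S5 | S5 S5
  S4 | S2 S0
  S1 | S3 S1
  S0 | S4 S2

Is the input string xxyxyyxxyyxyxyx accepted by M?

Trace: S3 -x-> S2 -x-> S5 -y-> S5 -x-> S5 -y-> S5 -y-> S5 -x-> S5 -x-> S5 -y-> S5 -y-> S5 -x-> S5 -y-> S5 -x-> S5 -y-> S5 -x-> S5
End state S5 is accepting.

Yes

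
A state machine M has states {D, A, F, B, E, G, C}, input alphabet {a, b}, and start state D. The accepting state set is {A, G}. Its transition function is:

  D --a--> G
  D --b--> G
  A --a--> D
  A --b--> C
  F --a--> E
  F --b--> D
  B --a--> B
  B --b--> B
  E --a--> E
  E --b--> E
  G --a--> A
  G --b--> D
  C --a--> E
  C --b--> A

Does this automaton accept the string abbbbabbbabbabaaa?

No

start at D
read 'a': D → G
read 'b': G → D
read 'b': D → G
read 'b': G → D
read 'b': D → G
read 'a': G → A
read 'b': A → C
read 'b': C → A
read 'b': A → C
read 'a': C → E
read 'b': E → E
read 'b': E → E
read 'a': E → E
read 'b': E → E
read 'a': E → E
read 'a': E → E
read 'a': E → E
End state E is not accepting.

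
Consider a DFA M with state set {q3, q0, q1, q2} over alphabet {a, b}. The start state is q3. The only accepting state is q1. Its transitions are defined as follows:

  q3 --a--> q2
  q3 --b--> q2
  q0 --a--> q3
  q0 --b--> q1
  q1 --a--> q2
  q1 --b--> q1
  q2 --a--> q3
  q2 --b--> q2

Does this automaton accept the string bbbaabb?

q3 → q2 → q2 → q2 → q3 → q2 → q2 → q2
End state q2 is not accepting.

No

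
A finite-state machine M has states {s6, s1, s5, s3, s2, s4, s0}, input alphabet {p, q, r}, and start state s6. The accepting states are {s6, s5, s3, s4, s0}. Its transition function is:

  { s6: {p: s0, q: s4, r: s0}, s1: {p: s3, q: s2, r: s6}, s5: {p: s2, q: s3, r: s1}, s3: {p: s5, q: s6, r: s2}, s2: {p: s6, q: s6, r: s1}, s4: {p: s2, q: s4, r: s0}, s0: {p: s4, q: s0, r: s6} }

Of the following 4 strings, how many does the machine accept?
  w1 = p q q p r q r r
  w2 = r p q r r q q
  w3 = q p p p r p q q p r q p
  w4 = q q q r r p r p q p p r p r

w1: s6 → s0 → s0 → s0 → s4 → s0 → s0 → s6 → s0  → end s0, accepted
w2: s6 → s0 → s4 → s4 → s0 → s6 → s4 → s4  → end s4, accepted
w3: s6 → s4 → s2 → s6 → s0 → s6 → s0 → s0 → s0 → s4 → s0 → s0 → s4  → end s4, accepted
w4: s6 → s4 → s4 → s4 → s0 → s6 → s0 → s6 → s0 → s0 → s4 → s2 → s1 → s3 → s2  → end s2, rejected

3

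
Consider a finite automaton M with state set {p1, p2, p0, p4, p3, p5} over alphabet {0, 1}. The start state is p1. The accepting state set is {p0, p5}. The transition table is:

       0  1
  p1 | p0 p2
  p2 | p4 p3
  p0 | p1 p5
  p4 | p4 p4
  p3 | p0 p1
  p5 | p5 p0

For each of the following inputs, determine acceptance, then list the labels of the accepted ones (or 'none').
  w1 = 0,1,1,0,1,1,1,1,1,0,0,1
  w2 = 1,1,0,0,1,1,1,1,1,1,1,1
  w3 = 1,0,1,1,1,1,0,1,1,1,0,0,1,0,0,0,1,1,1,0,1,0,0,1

w1:
  start at p1
  read '0': p1 → p0
  read '1': p0 → p5
  read '1': p5 → p0
  read '0': p0 → p1
  read '1': p1 → p2
  read '1': p2 → p3
  read '1': p3 → p1
  read '1': p1 → p2
  read '1': p2 → p3
  read '0': p3 → p0
  read '0': p0 → p1
  read '1': p1 → p2
  end p2, rejected
w2:
  start at p1
  read '1': p1 → p2
  read '1': p2 → p3
  read '0': p3 → p0
  read '0': p0 → p1
  read '1': p1 → p2
  read '1': p2 → p3
  read '1': p3 → p1
  read '1': p1 → p2
  read '1': p2 → p3
  read '1': p3 → p1
  read '1': p1 → p2
  read '1': p2 → p3
  end p3, rejected
w3:
  start at p1
  read '1': p1 → p2
  read '0': p2 → p4
  read '1': p4 → p4
  read '1': p4 → p4
  read '1': p4 → p4
  read '1': p4 → p4
  read '0': p4 → p4
  read '1': p4 → p4
  read '1': p4 → p4
  read '1': p4 → p4
  read '0': p4 → p4
  read '0': p4 → p4
  read '1': p4 → p4
  read '0': p4 → p4
  read '0': p4 → p4
  read '0': p4 → p4
  read '1': p4 → p4
  read '1': p4 → p4
  read '1': p4 → p4
  read '0': p4 → p4
  read '1': p4 → p4
  read '0': p4 → p4
  read '0': p4 → p4
  read '1': p4 → p4
  end p4, rejected

none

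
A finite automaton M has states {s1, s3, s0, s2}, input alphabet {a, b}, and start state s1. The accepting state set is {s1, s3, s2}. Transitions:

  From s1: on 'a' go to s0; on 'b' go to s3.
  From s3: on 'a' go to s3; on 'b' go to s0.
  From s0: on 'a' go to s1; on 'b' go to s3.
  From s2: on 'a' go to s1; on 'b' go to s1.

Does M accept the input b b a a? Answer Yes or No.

No

Trace: s1 -b-> s3 -b-> s0 -a-> s1 -a-> s0
End state s0 is not accepting.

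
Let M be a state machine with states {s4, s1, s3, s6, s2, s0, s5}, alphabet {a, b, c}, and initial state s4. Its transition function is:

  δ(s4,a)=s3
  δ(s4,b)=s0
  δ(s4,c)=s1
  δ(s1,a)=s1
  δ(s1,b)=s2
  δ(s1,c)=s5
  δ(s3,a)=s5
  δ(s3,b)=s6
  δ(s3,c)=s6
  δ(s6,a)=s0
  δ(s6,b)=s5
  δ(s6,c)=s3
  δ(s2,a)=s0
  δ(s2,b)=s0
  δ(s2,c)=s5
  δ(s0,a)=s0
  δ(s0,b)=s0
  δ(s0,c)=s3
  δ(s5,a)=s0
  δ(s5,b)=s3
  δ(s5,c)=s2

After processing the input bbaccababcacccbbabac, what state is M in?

start at s4
read 'b': s4 → s0
read 'b': s0 → s0
read 'a': s0 → s0
read 'c': s0 → s3
read 'c': s3 → s6
read 'a': s6 → s0
read 'b': s0 → s0
read 'a': s0 → s0
read 'b': s0 → s0
read 'c': s0 → s3
read 'a': s3 → s5
read 'c': s5 → s2
read 'c': s2 → s5
read 'c': s5 → s2
read 'b': s2 → s0
read 'b': s0 → s0
read 'a': s0 → s0
read 'b': s0 → s0
read 'a': s0 → s0
read 'c': s0 → s3

s3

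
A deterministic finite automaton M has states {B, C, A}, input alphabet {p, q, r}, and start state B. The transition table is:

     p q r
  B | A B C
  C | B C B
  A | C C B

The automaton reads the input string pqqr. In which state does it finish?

B

Trace: B -p-> A -q-> C -q-> C -r-> B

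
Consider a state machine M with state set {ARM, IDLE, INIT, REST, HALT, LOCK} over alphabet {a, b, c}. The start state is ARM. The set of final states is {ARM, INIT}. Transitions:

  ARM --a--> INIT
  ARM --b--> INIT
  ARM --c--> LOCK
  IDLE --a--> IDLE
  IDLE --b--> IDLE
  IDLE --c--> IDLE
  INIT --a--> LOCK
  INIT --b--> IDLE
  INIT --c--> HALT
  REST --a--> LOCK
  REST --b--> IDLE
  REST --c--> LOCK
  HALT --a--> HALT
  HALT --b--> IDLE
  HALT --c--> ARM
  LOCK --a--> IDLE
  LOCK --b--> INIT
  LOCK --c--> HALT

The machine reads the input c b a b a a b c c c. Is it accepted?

No

start at ARM
read 'c': ARM → LOCK
read 'b': LOCK → INIT
read 'a': INIT → LOCK
read 'b': LOCK → INIT
read 'a': INIT → LOCK
read 'a': LOCK → IDLE
read 'b': IDLE → IDLE
read 'c': IDLE → IDLE
read 'c': IDLE → IDLE
read 'c': IDLE → IDLE
End state IDLE is not accepting.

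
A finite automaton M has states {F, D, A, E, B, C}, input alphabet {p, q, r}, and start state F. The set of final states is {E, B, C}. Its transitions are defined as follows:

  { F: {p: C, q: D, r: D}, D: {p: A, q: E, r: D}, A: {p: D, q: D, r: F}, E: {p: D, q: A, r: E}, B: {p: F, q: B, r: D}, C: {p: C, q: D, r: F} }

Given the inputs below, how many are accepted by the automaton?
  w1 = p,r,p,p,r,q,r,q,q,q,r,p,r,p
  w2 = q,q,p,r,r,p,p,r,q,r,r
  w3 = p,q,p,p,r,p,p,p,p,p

w1:
  start at F
  read 'p': F → C
  read 'r': C → F
  read 'p': F → C
  read 'p': C → C
  read 'r': C → F
  read 'q': F → D
  read 'r': D → D
  read 'q': D → E
  read 'q': E → A
  read 'q': A → D
  read 'r': D → D
  read 'p': D → A
  read 'r': A → F
  read 'p': F → C
  end C, accepted
w2:
  start at F
  read 'q': F → D
  read 'q': D → E
  read 'p': E → D
  read 'r': D → D
  read 'r': D → D
  read 'p': D → A
  read 'p': A → D
  read 'r': D → D
  read 'q': D → E
  read 'r': E → E
  read 'r': E → E
  end E, accepted
w3:
  start at F
  read 'p': F → C
  read 'q': C → D
  read 'p': D → A
  read 'p': A → D
  read 'r': D → D
  read 'p': D → A
  read 'p': A → D
  read 'p': D → A
  read 'p': A → D
  read 'p': D → A
  end A, rejected

2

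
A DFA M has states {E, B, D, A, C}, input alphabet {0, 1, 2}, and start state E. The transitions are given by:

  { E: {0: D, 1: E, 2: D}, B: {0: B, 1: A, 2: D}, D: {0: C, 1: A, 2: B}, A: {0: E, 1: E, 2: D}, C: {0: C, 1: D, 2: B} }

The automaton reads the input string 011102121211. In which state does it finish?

E

Trace: E -0-> D -1-> A -1-> E -1-> E -0-> D -2-> B -1-> A -2-> D -1-> A -2-> D -1-> A -1-> E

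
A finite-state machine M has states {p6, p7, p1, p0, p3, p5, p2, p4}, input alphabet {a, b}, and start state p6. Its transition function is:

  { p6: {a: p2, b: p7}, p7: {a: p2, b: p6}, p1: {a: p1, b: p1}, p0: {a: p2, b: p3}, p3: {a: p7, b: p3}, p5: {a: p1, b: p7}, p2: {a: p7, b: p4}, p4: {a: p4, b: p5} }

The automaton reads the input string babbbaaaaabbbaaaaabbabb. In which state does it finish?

p1

p6 → p7 → p2 → p4 → p5 → p7 → p2 → p7 → p2 → p7 → p2 → p4 → p5 → p7 → p2 → p7 → p2 → p7 → p2 → p4 → p5 → p1 → p1 → p1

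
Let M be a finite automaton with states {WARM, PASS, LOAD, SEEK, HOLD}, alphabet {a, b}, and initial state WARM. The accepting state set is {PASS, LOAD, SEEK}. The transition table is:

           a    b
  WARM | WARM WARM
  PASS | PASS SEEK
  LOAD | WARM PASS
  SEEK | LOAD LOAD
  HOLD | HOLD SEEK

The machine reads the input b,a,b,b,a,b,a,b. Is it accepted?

Trace: WARM -b-> WARM -a-> WARM -b-> WARM -b-> WARM -a-> WARM -b-> WARM -a-> WARM -b-> WARM
End state WARM is not accepting.

No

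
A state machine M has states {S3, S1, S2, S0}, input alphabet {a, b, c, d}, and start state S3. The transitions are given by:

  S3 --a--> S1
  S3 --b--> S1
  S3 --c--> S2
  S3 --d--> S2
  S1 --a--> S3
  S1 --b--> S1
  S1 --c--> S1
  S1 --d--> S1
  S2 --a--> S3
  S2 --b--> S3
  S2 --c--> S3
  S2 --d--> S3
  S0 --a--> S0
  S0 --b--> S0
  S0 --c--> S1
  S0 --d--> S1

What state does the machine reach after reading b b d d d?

Trace: S3 -b-> S1 -b-> S1 -d-> S1 -d-> S1 -d-> S1

S1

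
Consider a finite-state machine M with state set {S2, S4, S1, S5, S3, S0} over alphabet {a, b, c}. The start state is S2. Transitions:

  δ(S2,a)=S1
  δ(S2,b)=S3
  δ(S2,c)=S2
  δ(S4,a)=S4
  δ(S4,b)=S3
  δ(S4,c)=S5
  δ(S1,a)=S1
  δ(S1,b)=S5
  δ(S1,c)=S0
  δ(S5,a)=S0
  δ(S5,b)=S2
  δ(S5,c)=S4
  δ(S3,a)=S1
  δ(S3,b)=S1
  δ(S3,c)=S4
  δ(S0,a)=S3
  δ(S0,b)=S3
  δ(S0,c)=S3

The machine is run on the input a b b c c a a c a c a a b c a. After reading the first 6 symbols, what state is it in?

Trace: S2 -a-> S1 -b-> S5 -b-> S2 -c-> S2 -c-> S2 -a-> S1
After 6 symbols: S1.

S1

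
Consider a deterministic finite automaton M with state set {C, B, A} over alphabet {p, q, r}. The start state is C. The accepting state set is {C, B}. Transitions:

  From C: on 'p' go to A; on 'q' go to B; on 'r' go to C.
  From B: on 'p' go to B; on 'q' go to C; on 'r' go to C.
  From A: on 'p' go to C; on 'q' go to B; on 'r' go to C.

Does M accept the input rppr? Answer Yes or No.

C → C → A → C → C
End state C is accepting.

Yes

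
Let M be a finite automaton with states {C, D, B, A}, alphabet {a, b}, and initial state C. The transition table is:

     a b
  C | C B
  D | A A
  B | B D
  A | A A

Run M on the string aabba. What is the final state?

start at C
read 'a': C → C
read 'a': C → C
read 'b': C → B
read 'b': B → D
read 'a': D → A

A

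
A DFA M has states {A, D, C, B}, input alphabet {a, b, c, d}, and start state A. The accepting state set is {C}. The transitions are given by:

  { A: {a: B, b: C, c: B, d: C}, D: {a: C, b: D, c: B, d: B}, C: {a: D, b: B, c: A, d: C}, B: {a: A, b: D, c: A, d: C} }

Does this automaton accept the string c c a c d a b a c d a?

No

Trace: A -c-> B -c-> A -a-> B -c-> A -d-> C -a-> D -b-> D -a-> C -c-> A -d-> C -a-> D
End state D is not accepting.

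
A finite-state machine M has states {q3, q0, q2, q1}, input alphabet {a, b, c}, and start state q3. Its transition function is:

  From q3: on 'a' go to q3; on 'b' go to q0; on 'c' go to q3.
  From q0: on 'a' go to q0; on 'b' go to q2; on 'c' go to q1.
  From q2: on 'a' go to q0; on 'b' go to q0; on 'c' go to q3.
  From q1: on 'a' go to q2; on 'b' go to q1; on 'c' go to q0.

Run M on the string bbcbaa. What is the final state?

q0

q3 → q0 → q2 → q3 → q0 → q0 → q0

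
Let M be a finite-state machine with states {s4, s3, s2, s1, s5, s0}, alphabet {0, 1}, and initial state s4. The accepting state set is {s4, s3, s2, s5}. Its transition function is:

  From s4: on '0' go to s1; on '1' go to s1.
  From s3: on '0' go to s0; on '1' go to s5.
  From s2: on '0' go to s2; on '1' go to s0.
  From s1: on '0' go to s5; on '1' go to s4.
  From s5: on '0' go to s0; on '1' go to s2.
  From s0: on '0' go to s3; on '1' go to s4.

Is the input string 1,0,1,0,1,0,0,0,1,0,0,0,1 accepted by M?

Yes

Trace: s4 -1-> s1 -0-> s5 -1-> s2 -0-> s2 -1-> s0 -0-> s3 -0-> s0 -0-> s3 -1-> s5 -0-> s0 -0-> s3 -0-> s0 -1-> s4
End state s4 is accepting.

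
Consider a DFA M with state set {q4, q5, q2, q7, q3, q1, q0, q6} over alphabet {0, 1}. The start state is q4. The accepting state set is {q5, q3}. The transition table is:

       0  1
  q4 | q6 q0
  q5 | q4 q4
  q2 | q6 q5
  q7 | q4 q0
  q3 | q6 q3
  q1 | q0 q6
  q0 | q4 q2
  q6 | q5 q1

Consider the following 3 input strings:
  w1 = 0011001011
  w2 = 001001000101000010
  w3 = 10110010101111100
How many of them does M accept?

w1: q4 → q6 → q5 → q4 → q0 → q4 → q6 → q1 → q0 → q2 → q5  → end q5, accepted
w2: q4 → q6 → q5 → q4 → q6 → q5 → q4 → q6 → q5 → q4 → q0 → q4 → q0 → q4 → q6 → q5 → q4 → q0 → q4  → end q4, rejected
w3: q4 → q0 → q4 → q0 → q2 → q6 → q5 → q4 → q6 → q1 → q0 → q2 → q5 → q4 → q0 → q2 → q6 → q5  → end q5, accepted

2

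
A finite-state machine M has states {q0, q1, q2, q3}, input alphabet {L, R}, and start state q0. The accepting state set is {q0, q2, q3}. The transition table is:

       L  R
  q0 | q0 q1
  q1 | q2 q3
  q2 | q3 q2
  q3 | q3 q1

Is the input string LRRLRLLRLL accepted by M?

Yes

start at q0
read 'L': q0 → q0
read 'R': q0 → q1
read 'R': q1 → q3
read 'L': q3 → q3
read 'R': q3 → q1
read 'L': q1 → q2
read 'L': q2 → q3
read 'R': q3 → q1
read 'L': q1 → q2
read 'L': q2 → q3
End state q3 is accepting.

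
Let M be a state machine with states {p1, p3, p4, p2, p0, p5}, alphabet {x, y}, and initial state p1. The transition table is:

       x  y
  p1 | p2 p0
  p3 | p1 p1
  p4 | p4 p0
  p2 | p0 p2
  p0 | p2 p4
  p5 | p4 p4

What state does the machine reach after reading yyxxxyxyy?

start at p1
read 'y': p1 → p0
read 'y': p0 → p4
read 'x': p4 → p4
read 'x': p4 → p4
read 'x': p4 → p4
read 'y': p4 → p0
read 'x': p0 → p2
read 'y': p2 → p2
read 'y': p2 → p2

p2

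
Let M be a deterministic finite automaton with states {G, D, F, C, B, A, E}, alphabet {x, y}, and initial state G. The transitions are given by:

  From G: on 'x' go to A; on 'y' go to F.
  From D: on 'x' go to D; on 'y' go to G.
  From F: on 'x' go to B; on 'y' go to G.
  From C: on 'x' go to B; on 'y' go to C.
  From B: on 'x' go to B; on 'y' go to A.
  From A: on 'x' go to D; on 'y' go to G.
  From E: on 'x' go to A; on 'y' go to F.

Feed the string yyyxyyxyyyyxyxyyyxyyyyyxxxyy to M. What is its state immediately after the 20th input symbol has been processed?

Trace: G -y-> F -y-> G -y-> F -x-> B -y-> A -y-> G -x-> A -y-> G -y-> F -y-> G -y-> F -x-> B -y-> A -x-> D -y-> G -y-> F -y-> G -x-> A -y-> G -y-> F
After 20 symbols: F.

F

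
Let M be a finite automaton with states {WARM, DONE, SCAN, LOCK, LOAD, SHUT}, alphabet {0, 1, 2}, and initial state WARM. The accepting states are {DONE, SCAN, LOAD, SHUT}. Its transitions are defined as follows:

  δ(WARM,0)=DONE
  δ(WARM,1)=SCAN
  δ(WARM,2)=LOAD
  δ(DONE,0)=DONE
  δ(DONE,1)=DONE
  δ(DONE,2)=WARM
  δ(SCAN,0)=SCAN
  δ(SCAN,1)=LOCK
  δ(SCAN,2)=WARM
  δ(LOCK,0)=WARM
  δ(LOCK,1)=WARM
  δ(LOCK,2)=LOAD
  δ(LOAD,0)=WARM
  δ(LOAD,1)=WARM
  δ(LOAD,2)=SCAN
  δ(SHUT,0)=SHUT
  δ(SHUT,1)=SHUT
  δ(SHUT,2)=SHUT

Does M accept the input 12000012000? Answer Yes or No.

start at WARM
read '1': WARM → SCAN
read '2': SCAN → WARM
read '0': WARM → DONE
read '0': DONE → DONE
read '0': DONE → DONE
read '0': DONE → DONE
read '1': DONE → DONE
read '2': DONE → WARM
read '0': WARM → DONE
read '0': DONE → DONE
read '0': DONE → DONE
End state DONE is accepting.

Yes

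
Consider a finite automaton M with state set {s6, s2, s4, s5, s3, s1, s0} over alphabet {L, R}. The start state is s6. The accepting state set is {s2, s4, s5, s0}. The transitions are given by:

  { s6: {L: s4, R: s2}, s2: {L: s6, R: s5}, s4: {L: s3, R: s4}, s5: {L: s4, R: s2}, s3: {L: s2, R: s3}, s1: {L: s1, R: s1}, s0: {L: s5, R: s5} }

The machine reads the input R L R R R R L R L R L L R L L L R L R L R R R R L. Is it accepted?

No

start at s6
read 'R': s6 → s2
read 'L': s2 → s6
read 'R': s6 → s2
read 'R': s2 → s5
read 'R': s5 → s2
read 'R': s2 → s5
read 'L': s5 → s4
read 'R': s4 → s4
read 'L': s4 → s3
read 'R': s3 → s3
read 'L': s3 → s2
read 'L': s2 → s6
read 'R': s6 → s2
read 'L': s2 → s6
read 'L': s6 → s4
read 'L': s4 → s3
read 'R': s3 → s3
read 'L': s3 → s2
read 'R': s2 → s5
read 'L': s5 → s4
read 'R': s4 → s4
read 'R': s4 → s4
read 'R': s4 → s4
read 'R': s4 → s4
read 'L': s4 → s3
End state s3 is not accepting.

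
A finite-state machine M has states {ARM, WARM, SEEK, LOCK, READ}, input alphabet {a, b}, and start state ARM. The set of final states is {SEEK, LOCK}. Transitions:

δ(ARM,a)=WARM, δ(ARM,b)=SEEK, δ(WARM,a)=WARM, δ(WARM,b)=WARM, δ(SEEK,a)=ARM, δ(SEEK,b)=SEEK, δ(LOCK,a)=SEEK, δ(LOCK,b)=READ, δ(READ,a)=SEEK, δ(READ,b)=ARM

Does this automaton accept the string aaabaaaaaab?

start at ARM
read 'a': ARM → WARM
read 'a': WARM → WARM
read 'a': WARM → WARM
read 'b': WARM → WARM
read 'a': WARM → WARM
read 'a': WARM → WARM
read 'a': WARM → WARM
read 'a': WARM → WARM
read 'a': WARM → WARM
read 'a': WARM → WARM
read 'b': WARM → WARM
End state WARM is not accepting.

No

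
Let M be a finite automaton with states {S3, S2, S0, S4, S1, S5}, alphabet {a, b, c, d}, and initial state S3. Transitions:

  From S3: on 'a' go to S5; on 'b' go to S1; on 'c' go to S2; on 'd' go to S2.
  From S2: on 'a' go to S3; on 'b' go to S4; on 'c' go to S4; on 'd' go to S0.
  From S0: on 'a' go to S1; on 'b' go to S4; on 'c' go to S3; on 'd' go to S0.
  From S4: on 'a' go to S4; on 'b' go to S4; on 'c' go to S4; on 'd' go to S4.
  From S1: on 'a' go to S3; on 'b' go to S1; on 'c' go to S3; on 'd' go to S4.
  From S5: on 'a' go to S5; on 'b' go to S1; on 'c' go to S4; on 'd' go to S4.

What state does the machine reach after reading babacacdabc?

S3

start at S3
read 'b': S3 → S1
read 'a': S1 → S3
read 'b': S3 → S1
read 'a': S1 → S3
read 'c': S3 → S2
read 'a': S2 → S3
read 'c': S3 → S2
read 'd': S2 → S0
read 'a': S0 → S1
read 'b': S1 → S1
read 'c': S1 → S3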